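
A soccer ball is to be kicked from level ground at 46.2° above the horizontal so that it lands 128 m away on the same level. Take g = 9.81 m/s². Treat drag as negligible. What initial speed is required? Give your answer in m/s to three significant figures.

From R = (v₀² / g) sin 2θ: v₀ = √(gR / sin 2θ).
v₀ = √(9.81 × 128 / sin 92.40°) = √(1256 / 0.9991) = √1256.8 = 35.45 m/s.

35.5 m/s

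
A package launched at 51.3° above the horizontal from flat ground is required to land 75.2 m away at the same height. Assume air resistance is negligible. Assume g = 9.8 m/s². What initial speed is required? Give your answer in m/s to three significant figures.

On level ground R = v₀² sin 2θ / g ⇒ v₀ = √(gR / sin 2θ).
v₀ = √(9.80 × 75.2 / sin 102.6°) = √(737.0 / 0.9759) = √755.15 = 27.48 m/s.

27.5 m/s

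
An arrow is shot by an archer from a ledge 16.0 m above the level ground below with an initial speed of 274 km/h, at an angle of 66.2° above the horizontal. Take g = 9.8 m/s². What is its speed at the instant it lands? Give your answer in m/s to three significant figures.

Convert: 274 km/h = 274/3.6 = 76.11 m/s.
Components: vₓ = 76.11 cos 66.2° = 30.71 m/s, v_y0 = 76.11 sin 66.2° = 69.64 m/s.
Vertical motion (up positive, ground at y = 0): 4.900 t² − (69.64) t − 16.0 = 0, so t = (69.64 + √(69.64² + 2·9.80·16.0)) / 9.80 = (69.64 + 71.85) / 9.80 = 14.44 s.
Vertical velocity at impact: v_y = v_y0 − g t = 69.64 − 9.80 × 14.44 = −71.85 m/s.
Speed: |v| = √(vₓ² + v_y²) = √(30.71² + 71.85²) = 78.14 m/s.

78.1 m/s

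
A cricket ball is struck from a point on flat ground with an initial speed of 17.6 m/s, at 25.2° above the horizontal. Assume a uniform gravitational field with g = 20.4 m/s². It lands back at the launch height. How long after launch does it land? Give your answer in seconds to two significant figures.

Components: vₓ = 17.60 cos 25.2° = 15.92 m/s, v_y0 = 17.60 sin 25.2° = 7.494 m/s.
Landing at launch height ⇒ T = 2 v_y0 / g = 2 × 7.494 / 20.4 = 0.7347 s.

0.73 s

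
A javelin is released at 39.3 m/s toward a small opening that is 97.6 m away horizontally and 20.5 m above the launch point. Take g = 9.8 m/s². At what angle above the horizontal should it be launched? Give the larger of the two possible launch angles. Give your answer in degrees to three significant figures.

Trajectory: y = x tanθ − g x² (1 + tan²θ)/(2v₀²). With x = 97.6, y = 20.5, v₀ = 39.3, g = 9.80:
30.22 tan²θ − 97.6 tanθ + (50.72) = 0.
tanθ = [97.6 ± √(97.6² − 4 × 30.22 × (50.72))] / (2 × 30.22) = (97.6 ± 58.26) / 60.44, giving tanθ = 0.6509 or 2.579.
θ = 33.06° or 68.80°; the larger is 68.80°.

68.8°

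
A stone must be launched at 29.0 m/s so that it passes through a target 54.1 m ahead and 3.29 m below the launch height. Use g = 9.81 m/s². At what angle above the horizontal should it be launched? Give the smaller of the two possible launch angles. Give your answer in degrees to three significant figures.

Trajectory: y = x tanθ − g x² (1 + tan²θ)/(2v₀²). With x = 54.1, y = −3.29, v₀ = 29.0, g = 9.81:
17.07 tan²θ − 54.1 tanθ + (13.78) = 0.
tanθ = [54.1 ± √(54.1² − 4 × 17.07 × (13.78))] / (2 × 17.07) = (54.1 ± 44.56) / 34.14, giving tanθ = 0.2793 or 2.890.
θ = 15.61° or 70.91°; the smaller is 15.61°.

15.6°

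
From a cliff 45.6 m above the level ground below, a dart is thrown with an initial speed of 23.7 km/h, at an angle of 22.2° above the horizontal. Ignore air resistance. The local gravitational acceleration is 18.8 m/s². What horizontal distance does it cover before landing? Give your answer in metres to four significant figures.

Convert: 23.7 km/h = 23.7/3.6 = 6.583 m/s.
Horizontal component vₓ = 6.583 cos 22.2° = 6.095 m/s; vertical v_y0 = 6.583 sin 22.2° = 2.487 m/s.
The projectile lands when y = 45.6 + (2.487) t − ½·18.8·t² = 0. Positive root: t = (2.487 + √(2.487² + 2·18.8·45.6)) / 18.8 = (2.487 + 41.48) / 18.8 = 2.339 s.
Horizontal distance: R = vₓ t = 6.095 × 2.339 = 14.26 m.

14.26 m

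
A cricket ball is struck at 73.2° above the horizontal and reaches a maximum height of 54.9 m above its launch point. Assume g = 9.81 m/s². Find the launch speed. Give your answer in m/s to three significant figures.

34.3 m/s

At the peak v_y = 0, so v_y0 = √(2gH) = √(2 × 9.81 × 54.9) = 32.82 m/s.
v_y0 = v₀ sin θ ⇒ v₀ = 32.82 / sin 73.2° = 34.28 m/s.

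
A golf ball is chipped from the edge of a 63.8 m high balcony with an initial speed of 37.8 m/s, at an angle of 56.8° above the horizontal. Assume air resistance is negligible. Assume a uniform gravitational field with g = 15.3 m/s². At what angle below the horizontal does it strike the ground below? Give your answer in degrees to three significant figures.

69.1°

Components: vₓ = 37.80 cos 56.8° = 20.70 m/s, v_y0 = 37.80 sin 56.8° = 31.63 m/s.
The projectile lands when y = 63.8 + (31.63) t − ½·15.3·t² = 0. Positive root: t = (31.63 + √(31.63² + 2·15.3·63.8)) / 15.3 = (31.63 + 54.34) / 15.3 = 5.619 s.
At impact: v_y = v_y0 − g t = −54.34 m/s; vₓ = 20.70 m/s.
Angle below horizontal: arctan(|v_y|/vₓ) = arctan(54.34/20.70) = 69.15°.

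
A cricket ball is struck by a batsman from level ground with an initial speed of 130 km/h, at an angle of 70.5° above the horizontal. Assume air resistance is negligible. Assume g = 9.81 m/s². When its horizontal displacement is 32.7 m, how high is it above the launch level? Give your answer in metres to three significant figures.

Convert: 130 km/h = 130/3.6 = 36.11 m/s.
vₓ = 36.11 cos 70.5° = 12.05 m/s; v_y0 = 36.11 sin 70.5° = 34.04 m/s.
x = vₓ t ⇒ t = 32.7/12.05 = 2.713 s.
Height: y = v_y0 t − ½ g t² = 34.04 × 2.713 − 4.905 × 2.713² = 92.34 − 36.10 = 56.25 m.

56.2 m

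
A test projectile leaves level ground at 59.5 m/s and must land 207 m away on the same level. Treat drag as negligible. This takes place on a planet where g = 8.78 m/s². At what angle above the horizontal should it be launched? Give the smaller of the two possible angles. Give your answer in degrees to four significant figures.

15.44°

From R = (v₀²/g) sin 2θ: sin 2θ = 8.78 × 207 / 3540.2 = 0.5134.
2θ = 30.89° or 180° − 30.89° = 149.1°, so θ = 15.44° or 74.56°.
The smaller angle is 15.44°.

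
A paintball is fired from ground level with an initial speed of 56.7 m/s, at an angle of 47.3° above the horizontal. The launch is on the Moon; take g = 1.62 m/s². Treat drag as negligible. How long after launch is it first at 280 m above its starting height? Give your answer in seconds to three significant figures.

7.95 s

vₓ = 56.70 cos 47.3° = 38.45 m/s; v_y0 = 56.70 sin 47.3° = 41.67 m/s.
Height y(t) = 41.67 t − 0.8100 t² = 280 gives 0.8100 t² − 41.67 t + 280 = 0.
t = [41.67 ± √(41.67² − 2·1.62·280)] / 1.62 = (41.67 ± 28.80) / 1.62, so t = 7.947 s or t = 43.50 s.
The first (ascending) time is 7.947 s.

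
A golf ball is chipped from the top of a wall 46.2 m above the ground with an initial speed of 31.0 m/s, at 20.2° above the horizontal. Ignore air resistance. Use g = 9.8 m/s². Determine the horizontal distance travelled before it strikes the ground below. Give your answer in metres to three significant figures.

Components: vₓ = 31.00 cos 20.2° = 29.09 m/s, v_y0 = 31.00 sin 20.2° = 10.70 m/s.
Vertical motion (up positive, ground at y = 0): 4.900 t² − (10.70) t − 46.2 = 0, so t = (10.70 + √(10.70² + 2·9.80·46.2)) / 9.80 = (10.70 + 31.94) / 9.80 = 4.351 s.
Horizontal distance: R = vₓ t = 29.09 × 4.351 = 126.6 m.

127 m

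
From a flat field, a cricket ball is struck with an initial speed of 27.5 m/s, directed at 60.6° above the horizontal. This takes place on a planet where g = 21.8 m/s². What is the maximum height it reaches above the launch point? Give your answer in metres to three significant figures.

Components: vₓ = 27.50 cos 60.6° = 13.50 m/s, v_y0 = 27.50 sin 60.6° = 23.96 m/s.
At the apex v_y = 0, so H = v_y0²/(2g) = 23.96²/43.60 = 13.17 m.

13.2 m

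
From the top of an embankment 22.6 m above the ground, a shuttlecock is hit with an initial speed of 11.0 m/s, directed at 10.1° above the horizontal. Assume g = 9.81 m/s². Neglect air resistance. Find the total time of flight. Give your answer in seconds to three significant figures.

vₓ = 11.00 cos 10.1° = 10.83 m/s; v_y0 = 11.00 sin 10.1° = 1.929 m/s.
With up positive and y = 0 at the ground: y(t) = 22.6 + (1.929) t − 4.905 t². Setting y = 0 and taking the positive root: t = [1.929 + √(1.929² + 2·9.81·22.6)] / 9.81 = (1.929 + 21.15) / 9.81 = 2.352 s.

2.35 s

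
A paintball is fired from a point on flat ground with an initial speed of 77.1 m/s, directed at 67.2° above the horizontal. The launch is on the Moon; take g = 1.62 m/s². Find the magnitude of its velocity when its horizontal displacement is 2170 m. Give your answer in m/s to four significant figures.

Resolve: vₓ = 77.10 cos 67.2° = 29.88 m/s and v_y0 = 77.10 sin 67.2° = 71.08 m/s.
x = vₓ t ⇒ t = 2170/29.88 = 72.63 s.
Vertical velocity there: v_y = v_y0 − g t = 71.08 − 1.62 × 72.63 = −46.58 m/s.
Speed: √(vₓ² + v_y²) = √(29.88² + 46.58²) = 55.34 m/s.

55.34 m/s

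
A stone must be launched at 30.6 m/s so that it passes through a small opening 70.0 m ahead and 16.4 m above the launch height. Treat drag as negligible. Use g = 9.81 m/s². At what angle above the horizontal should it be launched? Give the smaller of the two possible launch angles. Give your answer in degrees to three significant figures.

Trajectory: y = x tanθ − g x² (1 + tan²θ)/(2v₀²). With x = 70.0, y = 16.4, v₀ = 30.6, g = 9.81:
25.67 tan²θ − 70.0 tanθ + (42.07) = 0.
tanθ = [70.0 ± √(70.0² − 4 × 25.67 × (42.07))] / (2 × 25.67) = (70.0 ± 24.10) / 51.34, giving tanθ = 0.8941 or 1.833.
θ = 41.80° or 61.39°; the smaller is 41.80°.

41.8°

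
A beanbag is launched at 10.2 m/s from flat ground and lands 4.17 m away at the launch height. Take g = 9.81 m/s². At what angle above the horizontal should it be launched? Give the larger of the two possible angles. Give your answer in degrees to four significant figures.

78.42°

From R = (v₀²/g) sin 2θ: sin 2θ = 9.81 × 4.17 / 104.04 = 0.3932.
2θ = 23.15° or 180° − 23.15° = 156.8°, so θ = 11.58° or 78.42°.
The larger angle is 78.42°.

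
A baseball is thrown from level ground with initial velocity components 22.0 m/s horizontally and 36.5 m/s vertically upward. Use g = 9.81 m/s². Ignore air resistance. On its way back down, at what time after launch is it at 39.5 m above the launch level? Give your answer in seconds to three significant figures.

Height y(t) = 36.50 t − 4.905 t² = 39.5 gives 4.905 t² − 36.50 t + 39.5 = 0.
t = [36.50 ± √(36.50² − 2·9.81·39.5)] / 9.81 = (36.50 ± 23.61) / 9.81, so t = 1.314 s or t = 6.127 s.
The descending-branch root is 6.127 s.

6.13 s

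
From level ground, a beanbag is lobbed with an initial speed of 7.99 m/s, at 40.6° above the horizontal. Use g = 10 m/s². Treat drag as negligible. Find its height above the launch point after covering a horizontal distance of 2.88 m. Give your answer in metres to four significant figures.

Resolve: vₓ = 7.990 cos 40.6° = 6.067 m/s and v_y0 = 7.990 sin 40.6° = 5.200 m/s.
x = vₓ t ⇒ t = 2.88/6.067 = 0.4747 s.
Height: y = v_y0 t − ½ g t² = 5.200 × 0.4747 − 5.000 × 0.4747² = 2.468 − 1.127 = 1.342 m.

1.342 m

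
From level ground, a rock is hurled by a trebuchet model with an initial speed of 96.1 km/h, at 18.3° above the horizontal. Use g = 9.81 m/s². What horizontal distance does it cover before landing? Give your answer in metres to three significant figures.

43.3 m

Convert: 96.1 km/h = 96.1/3.6 = 26.69 m/s.
Components: vₓ = 26.69 cos 18.3° = 25.34 m/s, v_y0 = 26.69 sin 18.3° = 8.382 m/s.
Flight time T = 2 v_y0 / g = 1.709 s.
Range: R = vₓ T = 25.34 × 1.709 = 43.31 m.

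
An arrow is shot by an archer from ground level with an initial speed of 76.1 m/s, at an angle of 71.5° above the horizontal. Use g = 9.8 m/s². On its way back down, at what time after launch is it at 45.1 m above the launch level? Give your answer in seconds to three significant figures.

14.1 s

Horizontal component vₓ = 76.10 cos 71.5° = 24.15 m/s; vertical v_y0 = 76.10 sin 71.5° = 72.17 m/s.
Height y(t) = 72.17 t − 4.900 t² = 45.1 gives 4.900 t² − 72.17 t + 45.1 = 0.
Quadratic formula: t = (72.17 ± √4324.2) / 9.80 = (72.17 ± 65.76) / 9.80 → t = 0.6540 s or 14.07 s.
The descending-branch root is 14.07 s.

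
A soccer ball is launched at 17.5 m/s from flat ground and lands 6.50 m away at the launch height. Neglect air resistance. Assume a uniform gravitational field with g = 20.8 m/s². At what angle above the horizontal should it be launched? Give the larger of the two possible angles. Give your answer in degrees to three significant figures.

From R = (v₀²/g) sin 2θ: sin 2θ = 20.8 × 6.50 / 306.25 = 0.4415.
2θ = 26.20° or 180° − 26.20° = 153.8°, so θ = 13.10° or 76.90°.
The larger angle is 76.90°.

76.9°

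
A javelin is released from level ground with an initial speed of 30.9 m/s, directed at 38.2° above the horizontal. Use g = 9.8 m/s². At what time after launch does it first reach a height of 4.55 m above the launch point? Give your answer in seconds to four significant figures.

vₓ = 30.90 cos 38.2° = 24.28 m/s; v_y0 = 30.90 sin 38.2° = 19.11 m/s.
Set y = v_y0 t − ½ g t² = 4.55: 4.900 t² − 19.11 t + 4.55 = 0.
Quadratic formula: t = (19.11 ± √275.97) / 9.80 = (19.11 ± 16.61) / 9.80 → t = 0.2548 s or 3.645 s.
The first (ascending) time is 0.2548 s.

0.2548 s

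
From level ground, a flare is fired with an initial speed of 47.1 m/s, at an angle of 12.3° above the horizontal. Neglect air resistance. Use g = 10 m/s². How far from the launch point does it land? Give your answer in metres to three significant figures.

Components: vₓ = 47.10 cos 12.3° = 46.02 m/s, v_y0 = 47.10 sin 12.3° = 10.03 m/s.
Time aloft: T = 2 v_y0 / g = 2 × 10.03 / 10.0 = 2.007 s.
Range: R = vₓ T = 46.02 × 2.007 = 92.35 m.

92.3 m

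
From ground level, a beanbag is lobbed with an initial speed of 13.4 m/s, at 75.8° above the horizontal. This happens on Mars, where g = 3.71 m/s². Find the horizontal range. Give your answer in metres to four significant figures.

23.02 m

vₓ = 13.40 cos 75.8° = 3.287 m/s; v_y0 = 13.40 sin 75.8° = 12.99 m/s.
Time aloft: T = 2 v_y0 / g = 2 × 12.99 / 3.71 = 7.003 s.
Range: R = vₓ T = 3.287 × 7.003 = 23.02 m.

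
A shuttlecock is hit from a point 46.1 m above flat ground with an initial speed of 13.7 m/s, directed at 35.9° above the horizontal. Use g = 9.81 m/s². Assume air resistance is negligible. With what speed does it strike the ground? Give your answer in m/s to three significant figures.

33.0 m/s

Components: vₓ = 13.70 cos 35.9° = 11.10 m/s, v_y0 = 13.70 sin 35.9° = 8.033 m/s.
Vertical motion (up positive, ground at y = 0): 4.905 t² − (8.033) t − 46.1 = 0, so t = (8.033 + √(8.033² + 2·9.81·46.1)) / 9.81 = (8.033 + 31.13) / 9.81 = 3.992 s.
Vertical velocity at impact: v_y = v_y0 − g t = 8.033 − 9.81 × 3.992 = −31.13 m/s.
Speed: |v| = √(vₓ² + v_y²) = √(11.10² + 31.13²) = 33.05 m/s.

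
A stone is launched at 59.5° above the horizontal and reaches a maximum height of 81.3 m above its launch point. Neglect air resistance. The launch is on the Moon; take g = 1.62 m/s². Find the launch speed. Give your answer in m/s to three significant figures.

18.8 m/s

At the peak v_y = 0, so v_y0 = √(2gH) = √(2 × 1.62 × 81.3) = 16.23 m/s.
v_y0 = v₀ sin θ ⇒ v₀ = 16.23 / sin 59.5° = 18.84 m/s.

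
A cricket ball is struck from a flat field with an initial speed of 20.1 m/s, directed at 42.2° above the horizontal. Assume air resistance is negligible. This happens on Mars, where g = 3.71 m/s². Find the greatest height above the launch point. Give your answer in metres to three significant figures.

24.6 m

Horizontal component vₓ = 20.10 cos 42.2° = 14.89 m/s; vertical v_y0 = 20.10 sin 42.2° = 13.50 m/s.
At the apex v_y = 0, so H = v_y0²/(2g) = 13.50²/7.420 = 24.57 m.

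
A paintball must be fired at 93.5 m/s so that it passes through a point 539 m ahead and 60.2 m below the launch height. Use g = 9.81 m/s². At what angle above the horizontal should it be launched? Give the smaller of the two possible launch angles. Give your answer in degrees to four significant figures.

11.49°

Trajectory: y = x tanθ − g x² (1 + tan²θ)/(2v₀²). With x = 539, y = −60.2, v₀ = 93.5, g = 9.81:
163.0 tan²θ − 539 tanθ + (102.8) = 0.
tanθ = [539 ± √(539² − 4 × 163.0 × (102.8))] / (2 × 163.0) = (539 ± 472.8) / 326.0, giving tanθ = 0.2032 or 3.103.
θ = 11.49° or 72.14°; the smaller is 11.49°.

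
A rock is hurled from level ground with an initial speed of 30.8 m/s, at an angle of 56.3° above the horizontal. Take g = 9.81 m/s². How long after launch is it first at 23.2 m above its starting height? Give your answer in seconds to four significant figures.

1.165 s

vₓ = 30.80 cos 56.3° = 17.09 m/s; v_y0 = 30.80 sin 56.3° = 25.62 m/s.
Require v_y0 t − ½ g t² = 23.2, i.e. 4.905 t² − 25.62 t + 23.2 = 0.
t = [25.62 ± √(25.62² − 2·9.81·23.2)] / 9.81 = (25.62 ± 14.19) / 9.81, so t = 1.165 s or t = 4.059 s.
The first (ascending) time is 1.165 s.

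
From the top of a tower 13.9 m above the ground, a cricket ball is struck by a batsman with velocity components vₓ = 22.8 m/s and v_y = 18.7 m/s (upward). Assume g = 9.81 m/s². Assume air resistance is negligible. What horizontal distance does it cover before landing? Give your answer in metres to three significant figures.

101 m

Vertical motion (up positive, ground at y = 0): 4.905 t² − (18.70) t − 13.9 = 0, so t = (18.70 + √(18.70² + 2·9.81·13.9)) / 9.81 = (18.70 + 24.95) / 9.81 = 4.449 s.
Horizontal distance: R = vₓ t = 22.80 × 4.449 = 101.4 m.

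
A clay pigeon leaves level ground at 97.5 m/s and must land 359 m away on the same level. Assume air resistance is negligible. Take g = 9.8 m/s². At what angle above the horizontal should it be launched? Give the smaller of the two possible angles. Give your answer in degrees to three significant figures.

From R = (v₀²/g) sin 2θ: sin 2θ = 9.80 × 359 / 9506.2 = 0.3701.
2θ = 21.72° or 180° − 21.72° = 158.3°, so θ = 10.86° or 79.14°.
The smaller angle is 10.86°.

10.9°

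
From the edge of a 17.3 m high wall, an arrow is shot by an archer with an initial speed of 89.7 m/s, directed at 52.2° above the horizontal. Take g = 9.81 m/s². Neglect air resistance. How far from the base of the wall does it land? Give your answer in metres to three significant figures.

Horizontal component vₓ = 89.70 cos 52.2° = 54.98 m/s; vertical v_y0 = 89.70 sin 52.2° = 70.88 m/s.
With up positive and y = 0 at the ground: y(t) = 17.3 + (70.88) t − 4.905 t². Setting y = 0 and taking the positive root: t = [70.88 + √(70.88² + 2·9.81·17.3)] / 9.81 = (70.88 + 73.23) / 9.81 = 14.69 s.
Horizontal distance: R = vₓ t = 54.98 × 14.69 = 807.6 m.

808 m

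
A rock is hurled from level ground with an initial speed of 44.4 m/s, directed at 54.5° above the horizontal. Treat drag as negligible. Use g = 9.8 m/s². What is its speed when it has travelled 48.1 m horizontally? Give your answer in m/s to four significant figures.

31.37 m/s

Horizontal component vₓ = 44.40 cos 54.5° = 25.78 m/s; vertical v_y0 = 44.40 sin 54.5° = 36.15 m/s.
At x = 48.1 m, t = x/vₓ = 48.1/25.78 = 1.866 s.
Vertical velocity there: v_y = v_y0 − g t = 36.15 − 9.80 × 1.866 = 17.86 m/s.
Speed: √(vₓ² + v_y²) = √(25.78² + 17.86²) = 31.37 m/s.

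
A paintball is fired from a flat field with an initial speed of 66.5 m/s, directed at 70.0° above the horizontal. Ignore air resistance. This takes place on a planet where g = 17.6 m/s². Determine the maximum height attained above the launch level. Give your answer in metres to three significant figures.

111 m

Components: vₓ = 66.50 cos 70.0° = 22.74 m/s, v_y0 = 66.50 sin 70.0° = 62.49 m/s.
Peak height H = v_y0² / (2g) = 3904.9 / 35.20 = 110.9 m.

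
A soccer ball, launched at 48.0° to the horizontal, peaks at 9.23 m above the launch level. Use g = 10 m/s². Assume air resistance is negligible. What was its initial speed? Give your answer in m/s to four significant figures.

At the peak v_y = 0, so v_y0 = √(2gH) = √(2 × 10.0 × 9.23) = 13.59 m/s.
v_y0 = v₀ sin θ ⇒ v₀ = 13.59 / sin 48.0° = 18.28 m/s.

18.28 m/s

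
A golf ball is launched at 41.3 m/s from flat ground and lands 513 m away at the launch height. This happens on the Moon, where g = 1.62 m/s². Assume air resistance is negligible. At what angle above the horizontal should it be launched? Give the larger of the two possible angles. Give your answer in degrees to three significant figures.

75.4°

Level-ground range R = v₀² sin(2θ)/g ⇒ sin(2θ) = gR/v₀² = 1.62 × 513 / 41.3² = 0.4872.
2θ = 29.16° or 180° − 29.16° = 150.8°, so θ = 14.58° or 75.42°.
The larger angle is 75.42°.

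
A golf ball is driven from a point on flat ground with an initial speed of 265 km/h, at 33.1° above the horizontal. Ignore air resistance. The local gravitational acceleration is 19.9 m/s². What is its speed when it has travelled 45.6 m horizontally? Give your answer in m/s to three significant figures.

66.7 m/s

Convert: 265 km/h = 265/3.6 = 73.61 m/s.
Components: vₓ = 73.61 cos 33.1° = 61.67 m/s, v_y0 = 73.61 sin 33.1° = 40.20 m/s.
Time to reach x = 45.6 m: t = x/vₓ = 45.6/61.67 = 0.7395 s.
Vertical velocity there: v_y = v_y0 − g t = 40.20 − 19.9 × 0.7395 = 25.48 m/s.
Speed: √(vₓ² + v_y²) = √(61.67² + 25.48²) = 66.72 m/s.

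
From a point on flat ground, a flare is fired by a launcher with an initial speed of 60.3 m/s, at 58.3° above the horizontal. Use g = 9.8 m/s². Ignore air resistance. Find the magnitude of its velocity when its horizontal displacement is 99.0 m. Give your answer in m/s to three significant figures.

Horizontal component vₓ = 60.30 cos 58.3° = 31.69 m/s; vertical v_y0 = 60.30 sin 58.3° = 51.30 m/s.
x = vₓ t ⇒ t = 99.0/31.69 = 3.124 s.
Vertical velocity there: v_y = v_y0 − g t = 51.30 − 9.80 × 3.124 = 20.68 m/s.
Speed: √(vₓ² + v_y²) = √(31.69² + 20.68²) = 37.84 m/s.

37.8 m/s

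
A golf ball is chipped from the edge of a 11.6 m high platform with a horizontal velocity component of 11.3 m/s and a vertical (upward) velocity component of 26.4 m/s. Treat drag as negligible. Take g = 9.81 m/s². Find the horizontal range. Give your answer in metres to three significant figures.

The projectile lands when y = 11.6 + (26.40) t − ½·9.81·t² = 0. Positive root: t = (26.40 + √(26.40² + 2·9.81·11.6)) / 9.81 = (26.40 + 30.41) / 9.81 = 5.791 s.
Horizontal distance: R = vₓ t = 11.30 × 5.791 = 65.43 m.

65.4 m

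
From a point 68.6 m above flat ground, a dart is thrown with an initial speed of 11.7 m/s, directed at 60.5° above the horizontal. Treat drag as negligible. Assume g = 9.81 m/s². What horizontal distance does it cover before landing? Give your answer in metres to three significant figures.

Resolve: vₓ = 11.70 cos 60.5° = 5.761 m/s and v_y0 = 11.70 sin 60.5° = 10.18 m/s.
Vertical motion (up positive, ground at y = 0): 4.905 t² − (10.18) t − 68.6 = 0, so t = (10.18 + √(10.18² + 2·9.81·68.6)) / 9.81 = (10.18 + 38.07) / 9.81 = 4.919 s.
Horizontal distance: R = vₓ t = 5.761 × 4.919 = 28.34 m.

28.3 m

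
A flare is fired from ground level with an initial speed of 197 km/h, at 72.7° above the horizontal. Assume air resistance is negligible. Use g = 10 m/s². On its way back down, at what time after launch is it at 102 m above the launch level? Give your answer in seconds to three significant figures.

7.85 s

Convert: 197 km/h = 197/3.6 = 54.72 m/s.
vₓ = 54.72 cos 72.7° = 16.27 m/s; v_y0 = 54.72 sin 72.7° = 52.25 m/s.
Require v_y0 t − ½ g t² = 102, i.e. 5.000 t² − 52.25 t + 102 = 0.
Quadratic formula: t = (52.25 ± √689.71) / 10.0 = (52.25 ± 26.26) / 10.0 → t = 2.598 s or 7.851 s.
The descending-branch root is 7.851 s.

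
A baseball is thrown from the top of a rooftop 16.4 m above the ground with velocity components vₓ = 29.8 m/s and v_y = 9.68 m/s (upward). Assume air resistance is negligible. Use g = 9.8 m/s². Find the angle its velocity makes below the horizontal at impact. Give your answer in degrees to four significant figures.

With up positive and y = 0 at the ground: y(t) = 16.4 + (9.680) t − 4.900 t². Setting y = 0 and taking the positive root: t = [9.680 + √(9.680² + 2·9.80·16.4)] / 9.80 = (9.680 + 20.38) / 9.80 = 3.067 s.
At impact: v_y = v_y0 − g t = −20.38 m/s; vₓ = 29.80 m/s.
Angle below horizontal: arctan(|v_y|/vₓ) = arctan(20.38/29.80) = 34.36°.

34.36°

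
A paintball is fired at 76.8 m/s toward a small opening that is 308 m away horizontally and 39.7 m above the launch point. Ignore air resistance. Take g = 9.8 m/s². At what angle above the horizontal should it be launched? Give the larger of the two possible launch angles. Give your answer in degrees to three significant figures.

73.9°

Trajectory: y = x tanθ − g x² (1 + tan²θ)/(2v₀²). With x = 308, y = 39.7, v₀ = 76.8, g = 9.80:
78.81 tan²θ − 308 tanθ + (118.5) = 0.
tanθ = [308 ± √(308² − 4 × 78.81 × (118.5))] / (2 × 78.81) = (308 ± 239.8) / 157.6, giving tanθ = 0.4327 or 3.476.
θ = 23.40° or 73.95°; the larger is 73.95°.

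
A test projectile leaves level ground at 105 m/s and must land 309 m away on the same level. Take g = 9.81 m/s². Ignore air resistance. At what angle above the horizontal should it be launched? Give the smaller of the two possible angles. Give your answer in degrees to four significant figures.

7.979°

Level-ground range R = v₀² sin(2θ)/g ⇒ sin(2θ) = gR/v₀² = 9.81 × 309 / 105² = 0.2749.
2θ = 15.96° or 180° − 15.96° = 164.0°, so θ = 7.979° or 82.02°.
The smaller angle is 7.979°.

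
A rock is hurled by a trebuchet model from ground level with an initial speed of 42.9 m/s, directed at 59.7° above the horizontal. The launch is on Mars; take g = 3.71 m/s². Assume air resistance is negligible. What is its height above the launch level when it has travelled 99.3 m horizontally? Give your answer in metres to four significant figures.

Resolve: vₓ = 42.90 cos 59.7° = 21.64 m/s and v_y0 = 42.90 sin 59.7° = 37.04 m/s.
Time to reach x = 99.3 m: t = x/vₓ = 99.3/21.64 = 4.588 s.
Height: y = v_y0 t − ½ g t² = 37.04 × 4.588 − 1.855 × 4.588² = 169.9 − 39.04 = 130.9 m.

130.9 m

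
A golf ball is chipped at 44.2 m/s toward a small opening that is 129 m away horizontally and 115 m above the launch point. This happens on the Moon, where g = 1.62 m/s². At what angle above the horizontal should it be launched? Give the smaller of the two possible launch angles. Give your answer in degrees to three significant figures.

44.9°

Trajectory: y = x tanθ − g x² (1 + tan²θ)/(2v₀²). With x = 129, y = 115, v₀ = 44.2, g = 1.62:
6.900 tan²θ − 129 tanθ + (121.9) = 0.
tanθ = [129 ± √(129² − 4 × 6.900 × (121.9))] / (2 × 6.900) = (129 ± 115.2) / 13.80, giving tanθ = 0.9983 or 17.70.
θ = 44.95° or 86.77°; the smaller is 44.95°.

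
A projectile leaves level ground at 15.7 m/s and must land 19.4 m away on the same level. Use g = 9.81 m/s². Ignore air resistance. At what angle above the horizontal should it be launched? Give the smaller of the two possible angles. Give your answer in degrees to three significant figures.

Level-ground range R = v₀² sin(2θ)/g ⇒ sin(2θ) = gR/v₀² = 9.81 × 19.4 / 15.7² = 0.7721.
2θ = 50.54° or 180° − 50.54° = 129.5°, so θ = 25.27° or 64.73°.
The smaller angle is 25.27°.

25.3°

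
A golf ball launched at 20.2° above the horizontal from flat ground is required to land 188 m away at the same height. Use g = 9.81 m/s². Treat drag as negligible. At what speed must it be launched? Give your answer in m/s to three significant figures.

On level ground R = v₀² sin 2θ / g ⇒ v₀ = √(gR / sin 2θ).
v₀ = √(9.81 × 188 / sin 40.40°) = √(1844 / 0.6481) = √2845.6 = 53.34 m/s.

53.3 m/s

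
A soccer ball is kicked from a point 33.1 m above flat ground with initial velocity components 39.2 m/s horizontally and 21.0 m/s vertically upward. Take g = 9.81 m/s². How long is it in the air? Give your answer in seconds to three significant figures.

Vertical motion (up positive, ground at y = 0): 4.905 t² − (21.00) t − 33.1 = 0, so t = (21.00 + √(21.00² + 2·9.81·33.1)) / 9.81 = (21.00 + 33.02) / 9.81 = 5.507 s.

5.51 s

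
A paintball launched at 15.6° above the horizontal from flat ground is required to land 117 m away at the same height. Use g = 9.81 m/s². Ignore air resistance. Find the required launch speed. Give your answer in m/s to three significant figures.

47.1 m/s

On level ground R = v₀² sin 2θ / g ⇒ v₀ = √(gR / sin 2θ).
v₀ = √(9.81 × 117 / sin 31.20°) = √(1148 / 0.5180) = √2215.7 = 47.07 m/s.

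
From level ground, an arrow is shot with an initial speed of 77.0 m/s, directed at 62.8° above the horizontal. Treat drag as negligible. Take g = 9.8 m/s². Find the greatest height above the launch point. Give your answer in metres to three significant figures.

Horizontal component vₓ = 77.00 cos 62.8° = 35.20 m/s; vertical v_y0 = 77.00 sin 62.8° = 68.49 m/s.
At the apex v_y = 0, so H = v_y0²/(2g) = 68.49²/19.60 = 239.3 m.

239 m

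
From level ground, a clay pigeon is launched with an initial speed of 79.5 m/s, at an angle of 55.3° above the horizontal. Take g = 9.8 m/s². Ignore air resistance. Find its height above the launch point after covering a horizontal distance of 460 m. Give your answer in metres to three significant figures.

Resolve: vₓ = 79.50 cos 55.3° = 45.26 m/s and v_y0 = 79.50 sin 55.3° = 65.36 m/s.
x = vₓ t ⇒ t = 460/45.26 = 10.16 s.
Height: y = v_y0 t − ½ g t² = 65.36 × 10.16 − 4.900 × 10.16² = 664.3 − 506.2 = 158.1 m.

158 m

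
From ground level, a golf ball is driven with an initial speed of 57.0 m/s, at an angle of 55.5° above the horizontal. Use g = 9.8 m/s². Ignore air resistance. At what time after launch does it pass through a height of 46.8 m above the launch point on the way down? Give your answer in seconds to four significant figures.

Components: vₓ = 57.00 cos 55.5° = 32.29 m/s, v_y0 = 57.00 sin 55.5° = 46.98 m/s.
Require v_y0 t − ½ g t² = 46.8, i.e. 4.900 t² − 46.98 t + 46.8 = 0.
t = [46.98 ± √(46.98² − 2·9.80·46.8)] / 9.80 = (46.98 ± 35.91) / 9.80, so t = 1.129 s or t = 8.457 s.
The descending-branch root is 8.457 s.

8.457 s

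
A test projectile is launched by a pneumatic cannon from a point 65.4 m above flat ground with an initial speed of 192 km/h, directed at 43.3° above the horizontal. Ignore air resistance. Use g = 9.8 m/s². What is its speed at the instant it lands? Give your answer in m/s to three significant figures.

64.2 m/s

Convert: 192 km/h = 192/3.6 = 53.33 m/s.
Components: vₓ = 53.33 cos 43.3° = 38.81 m/s, v_y0 = 53.33 sin 43.3° = 36.58 m/s.
The projectile lands when y = 65.4 + (36.58) t − ½·9.80·t² = 0. Positive root: t = (36.58 + √(36.58² + 2·9.80·65.4)) / 9.80 = (36.58 + 51.18) / 9.80 = 8.955 s.
Vertical velocity at impact: v_y = v_y0 − g t = 36.58 − 9.80 × 8.955 = −51.18 m/s.
Speed: |v| = √(vₓ² + v_y²) = √(38.81² + 51.18²) = 64.24 m/s.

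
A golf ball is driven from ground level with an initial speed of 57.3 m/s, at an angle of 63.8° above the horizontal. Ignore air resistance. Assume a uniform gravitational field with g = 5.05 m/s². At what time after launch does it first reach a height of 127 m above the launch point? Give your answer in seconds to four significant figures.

Components: vₓ = 57.30 cos 63.8° = 25.30 m/s, v_y0 = 57.30 sin 63.8° = 51.41 m/s.
Require v_y0 t − ½ g t² = 127, i.e. 2.525 t² − 51.41 t + 127 = 0.
Quadratic formula: t = (51.41 ± √1360.6) / 5.05 = (51.41 ± 36.89) / 5.05 → t = 2.877 s or 17.48 s.
The first (ascending) time is 2.877 s.

2.877 s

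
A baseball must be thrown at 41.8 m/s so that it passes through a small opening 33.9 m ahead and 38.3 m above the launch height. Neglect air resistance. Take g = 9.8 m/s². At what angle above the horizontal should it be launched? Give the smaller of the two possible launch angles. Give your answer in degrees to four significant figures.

Trajectory: y = x tanθ − g x² (1 + tan²θ)/(2v₀²). With x = 33.9, y = 38.3, v₀ = 41.8, g = 9.80:
3.223 tan²θ − 33.9 tanθ + (41.52) = 0.
tanθ = [33.9 ± √(33.9² − 4 × 3.223 × (41.52))] / (2 × 3.223) = (33.9 ± 24.78) / 6.446, giving tanθ = 1.415 or 9.103.
θ = 54.76° or 83.73°; the smaller is 54.76°.

54.76°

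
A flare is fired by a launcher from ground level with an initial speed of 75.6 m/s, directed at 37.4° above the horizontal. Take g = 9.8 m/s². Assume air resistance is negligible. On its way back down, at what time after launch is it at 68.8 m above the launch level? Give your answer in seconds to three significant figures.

7.50 s

Horizontal component vₓ = 75.60 cos 37.4° = 60.06 m/s; vertical v_y0 = 75.60 sin 37.4° = 45.92 m/s.
Require v_y0 t − ½ g t² = 68.8, i.e. 4.900 t² − 45.92 t + 68.8 = 0.
t = [45.92 ± √(45.92² − 2·9.80·68.8)] / 9.80 = (45.92 ± 27.57) / 9.80, so t = 1.872 s or t = 7.498 s.
The descending-branch root is 7.498 s.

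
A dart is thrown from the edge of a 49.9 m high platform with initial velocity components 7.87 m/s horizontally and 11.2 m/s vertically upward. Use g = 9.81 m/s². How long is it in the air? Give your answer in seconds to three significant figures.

4.53 s

Vertical motion (up positive, ground at y = 0): 4.905 t² − (11.20) t − 49.9 = 0, so t = (11.20 + √(11.20² + 2·9.81·49.9)) / 9.81 = (11.20 + 33.23) / 9.81 = 4.529 s.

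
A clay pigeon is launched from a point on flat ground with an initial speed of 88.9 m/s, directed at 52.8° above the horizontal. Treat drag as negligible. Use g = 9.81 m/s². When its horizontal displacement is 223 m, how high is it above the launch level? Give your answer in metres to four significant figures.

Horizontal component vₓ = 88.90 cos 52.8° = 53.75 m/s; vertical v_y0 = 88.90 sin 52.8° = 70.81 m/s.
At x = 223 m, t = x/vₓ = 223/53.75 = 4.149 s.
Height: y = v_y0 t − ½ g t² = 70.81 × 4.149 − 4.905 × 4.149² = 293.8 − 84.43 = 209.4 m.

209.4 m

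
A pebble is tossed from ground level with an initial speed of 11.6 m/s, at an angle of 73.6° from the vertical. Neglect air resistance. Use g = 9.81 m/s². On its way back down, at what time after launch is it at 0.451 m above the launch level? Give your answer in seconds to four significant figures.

0.4736 s

Components: vₓ = 11.60 sin 73.6° = 11.13 m/s, v_y0 = 11.60 cos 73.6° = 3.275 m/s.
Height y(t) = 3.275 t − 4.905 t² = 0.451 gives 4.905 t² − 3.275 t + 0.451 = 0.
Quadratic formula: t = (3.275 ± √1.8781) / 9.81 = (3.275 ± 1.370) / 9.81 → t = 0.1942 s or 0.4736 s.
The descending-branch root is 0.4736 s.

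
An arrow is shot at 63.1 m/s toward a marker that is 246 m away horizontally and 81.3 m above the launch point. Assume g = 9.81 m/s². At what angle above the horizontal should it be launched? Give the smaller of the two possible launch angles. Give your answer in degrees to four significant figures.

Trajectory: y = x tanθ − g x² (1 + tan²θ)/(2v₀²). With x = 246, y = 81.3, v₀ = 63.1, g = 9.81:
74.55 tan²θ − 246 tanθ + (155.9) = 0.
tanθ = [246 ± √(246² − 4 × 74.55 × (155.9))] / (2 × 74.55) = (246 ± 118.5) / 149.1, giving tanθ = 0.8552 or 2.445.
θ = 40.54° or 67.75°; the smaller is 40.54°.

40.54°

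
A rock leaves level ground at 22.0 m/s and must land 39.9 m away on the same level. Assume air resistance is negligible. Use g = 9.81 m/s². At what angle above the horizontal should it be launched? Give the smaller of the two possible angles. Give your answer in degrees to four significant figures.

Level-ground range R = v₀² sin(2θ)/g ⇒ sin(2θ) = gR/v₀² = 9.81 × 39.9 / 22.0² = 0.8087.
2θ = 53.97° or 180° − 53.97° = 126.0°, so θ = 26.99° or 63.01°.
The smaller angle is 26.99°.

26.99°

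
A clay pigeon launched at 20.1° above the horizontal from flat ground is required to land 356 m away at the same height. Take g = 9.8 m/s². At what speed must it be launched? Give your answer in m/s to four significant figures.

73.52 m/s

From R = (v₀² / g) sin 2θ: v₀ = √(gR / sin 2θ).
v₀ = √(9.80 × 356 / sin 40.20°) = √(3489 / 0.6455) = √5405.2 = 73.52 m/s.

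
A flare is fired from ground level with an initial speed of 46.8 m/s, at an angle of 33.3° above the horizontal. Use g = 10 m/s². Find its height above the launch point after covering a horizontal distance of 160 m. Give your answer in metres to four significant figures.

Resolve: vₓ = 46.80 cos 33.3° = 39.12 m/s and v_y0 = 46.80 sin 33.3° = 25.69 m/s.
At x = 160 m, t = x/vₓ = 160/39.12 = 4.090 s.
Height: y = v_y0 t − ½ g t² = 25.69 × 4.090 − 5.000 × 4.090² = 105.1 − 83.66 = 21.44 m.

21.44 m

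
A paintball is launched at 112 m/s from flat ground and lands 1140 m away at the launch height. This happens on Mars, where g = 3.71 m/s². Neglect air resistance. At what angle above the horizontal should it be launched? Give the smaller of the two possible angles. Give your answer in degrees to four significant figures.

9.852°

R = v₀² sin 2θ / g gives sin 2θ = gR/v₀² = 3.71·1140/112² = 0.3372.
2θ = 19.70° or 180° − 19.70° = 160.3°, so θ = 9.852° or 80.15°.
The smaller angle is 9.852°.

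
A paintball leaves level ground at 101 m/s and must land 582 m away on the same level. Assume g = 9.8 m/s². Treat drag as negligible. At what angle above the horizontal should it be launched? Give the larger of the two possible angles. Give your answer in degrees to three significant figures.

73.0°

From R = (v₀²/g) sin 2θ: sin 2θ = 9.80 × 582 / 10201 = 0.5591.
2θ = 34.00° or 180° − 34.00° = 146.0°, so θ = 17.00° or 73.00°.
The larger angle is 73.00°.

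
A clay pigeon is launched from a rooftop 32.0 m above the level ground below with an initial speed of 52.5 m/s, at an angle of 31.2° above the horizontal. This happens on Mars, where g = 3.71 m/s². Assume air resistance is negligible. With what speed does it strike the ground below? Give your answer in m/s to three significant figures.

54.7 m/s

Horizontal component vₓ = 52.50 cos 31.2° = 44.91 m/s; vertical v_y0 = 52.50 sin 31.2° = 27.20 m/s.
The projectile lands when y = 32.0 + (27.20) t − ½·3.71·t² = 0. Positive root: t = (27.20 + √(27.20² + 2·3.71·32.0)) / 3.71 = (27.20 + 31.26) / 3.71 = 15.76 s.
Vertical velocity at impact: v_y = v_y0 − g t = 27.20 − 3.71 × 15.76 = −31.26 m/s.
Speed: |v| = √(vₓ² + v_y²) = √(44.91² + 31.26²) = 54.71 m/s.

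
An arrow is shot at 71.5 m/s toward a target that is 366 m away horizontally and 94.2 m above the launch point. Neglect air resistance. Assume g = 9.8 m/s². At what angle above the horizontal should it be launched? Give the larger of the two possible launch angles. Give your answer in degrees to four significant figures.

Trajectory: y = x tanθ − g x² (1 + tan²θ)/(2v₀²). With x = 366, y = 94.2, v₀ = 71.5, g = 9.80:
128.4 tan²θ − 366 tanθ + (222.6) = 0.
tanθ = [366 ± √(366² − 4 × 128.4 × (222.6))] / (2 × 128.4) = (366 ± 140.1) / 256.8, giving tanθ = 0.8796 or 1.971.
θ = 41.33° or 63.10°; the larger is 63.10°.

63.10°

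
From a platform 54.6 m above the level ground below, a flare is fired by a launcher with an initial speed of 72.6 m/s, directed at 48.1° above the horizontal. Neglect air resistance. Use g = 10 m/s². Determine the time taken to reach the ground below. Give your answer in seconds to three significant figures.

11.7 s

vₓ = 72.60 cos 48.1° = 48.48 m/s; v_y0 = 72.60 sin 48.1° = 54.04 m/s.
With up positive and y = 0 at the ground: y(t) = 54.6 + (54.04) t − 5.000 t². Setting y = 0 and taking the positive root: t = [54.04 + √(54.04² + 2·10.0·54.6)] / 10.0 = (54.04 + 63.34) / 10.0 = 11.74 s.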